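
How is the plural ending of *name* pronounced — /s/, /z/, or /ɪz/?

/z/

The stem *name* ends in a voiced non-sibilant sound.
The plural suffix surfaces as /ɪz/ after sibilants, /s/ after other voiceless consonants, and /z/ after other voiced sounds.
So the plural -s on *name* is pronounced /z/.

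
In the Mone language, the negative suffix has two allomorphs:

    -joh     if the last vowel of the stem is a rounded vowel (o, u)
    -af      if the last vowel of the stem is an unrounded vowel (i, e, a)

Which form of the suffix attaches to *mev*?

-af

*mev* — last vowel /e/ (an unrounded vowel) → -af.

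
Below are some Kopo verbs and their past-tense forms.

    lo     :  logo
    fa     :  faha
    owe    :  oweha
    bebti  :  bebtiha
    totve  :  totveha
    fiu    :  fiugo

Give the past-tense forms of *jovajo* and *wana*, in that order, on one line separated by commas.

jovajogo, wanaha

The alternation tracks the last vowel of the stem — -go when the last vowel of the stem is a rounded vowel (*lo*, *fiu*); -ha when the last vowel of the stem is an unrounded vowel (*fa*, *owe*, *bebti*, *totve*).
Since the last vowel of *jovajo* is /o/ (a rounded vowel), it takes -go, giving *jovajogo*.
*wana*: last vowel = /a/, an unrounded vowel → -ha → *wanaha*.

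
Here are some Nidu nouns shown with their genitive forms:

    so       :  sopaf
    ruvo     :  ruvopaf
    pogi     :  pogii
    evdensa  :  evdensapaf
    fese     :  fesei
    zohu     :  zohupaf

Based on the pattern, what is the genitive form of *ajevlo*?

The suffix is conditioned by the last vowel: -i when the last vowel of the stem is a front vowel (*pogi*, *fese*); -paf when the last vowel of the stem is a back vowel (*so*, *ruvo*, *evdensa*, *zohu*).
*ajevlo*: last vowel = /o/, a back vowel → -paf → *ajevlopaf*.

ajevlopaf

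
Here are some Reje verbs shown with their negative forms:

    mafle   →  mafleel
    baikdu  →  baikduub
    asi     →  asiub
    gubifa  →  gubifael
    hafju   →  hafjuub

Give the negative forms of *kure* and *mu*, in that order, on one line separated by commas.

The suffix is conditioned by the last vowel: -ub when the last vowel of the stem is a high vowel (*baikdu*, *asi*, *hafju*); -el when the last vowel of the stem is a non-high vowel (*mafle*, *gubifa*).
*kure*: last vowel = /e/, a non-high vowel → -el → *kureel*.
*mu*: last vowel = /u/, a high vowel → -ub → *muub*.

kureel, muub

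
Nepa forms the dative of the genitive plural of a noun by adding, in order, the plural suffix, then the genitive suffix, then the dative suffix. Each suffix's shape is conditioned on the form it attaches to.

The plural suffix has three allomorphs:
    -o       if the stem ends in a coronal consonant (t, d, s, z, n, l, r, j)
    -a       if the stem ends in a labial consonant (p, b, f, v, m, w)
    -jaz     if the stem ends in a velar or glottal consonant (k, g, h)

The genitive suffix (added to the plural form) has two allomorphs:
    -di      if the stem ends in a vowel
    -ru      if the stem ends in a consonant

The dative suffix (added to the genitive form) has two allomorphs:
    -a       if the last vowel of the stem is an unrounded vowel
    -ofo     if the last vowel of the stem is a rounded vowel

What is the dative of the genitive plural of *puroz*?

*puroz*: final consonant = /z/, coronal → -o → *purozo*.
The plural form *purozo*: final sound = /o/, a vowel → -di → *purozodi*.
The genitive form *purozodi*: last vowel = /i/, an unrounded vowel → -a → *purozodia*.

purozodia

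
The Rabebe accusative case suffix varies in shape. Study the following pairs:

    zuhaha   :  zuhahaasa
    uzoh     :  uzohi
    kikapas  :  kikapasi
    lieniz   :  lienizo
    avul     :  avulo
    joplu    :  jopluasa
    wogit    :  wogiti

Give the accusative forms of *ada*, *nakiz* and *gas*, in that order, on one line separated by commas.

adaasa, nakizo, gasi

The pattern is voicing of the final sound: -i when the stem ends in a voiceless consonant (*uzoh*, *kikapas*, *wogit*); -o when the stem ends in a voiced consonant (*lieniz*, *avul*); -asa when the stem ends in a vowel (*zuhaha*, *joplu*).
*ada*: final sound = /a/, a vowel → -asa → *adaasa*.
The final sound of *nakiz* is /z/, which is a voiced consonant, so the suffix is -o, giving *nakizo*.
Since the final sound of *gas* is /s/ (a voiceless consonant), it takes -i, giving *gasi*.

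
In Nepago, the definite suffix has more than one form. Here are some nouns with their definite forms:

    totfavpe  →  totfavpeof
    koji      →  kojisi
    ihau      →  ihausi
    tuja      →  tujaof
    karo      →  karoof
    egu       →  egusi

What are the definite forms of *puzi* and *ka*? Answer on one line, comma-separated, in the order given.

The pattern is height harmony: -si when the last vowel of the stem is a high vowel (*koji*, *ihau*, *egu*); -of when the last vowel of the stem is a non-high vowel (*totfavpe*, *tuja*, *karo*).
*puzi*: last vowel = /i/, a high vowel → -si → *puzisi*.
Since the last vowel of *ka* is /a/ (a non-high vowel), it takes -of, giving *kaof*.

puzisi, kaof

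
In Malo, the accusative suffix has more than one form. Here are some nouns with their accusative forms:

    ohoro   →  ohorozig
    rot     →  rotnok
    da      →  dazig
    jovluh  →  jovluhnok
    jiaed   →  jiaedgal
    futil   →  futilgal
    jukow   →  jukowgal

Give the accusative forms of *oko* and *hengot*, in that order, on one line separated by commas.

okozig, hengotnok

The suffix is conditioned by the final sound: -nok when the stem ends in a voiceless consonant (*rot*, *jovluh*); -gal when the stem ends in a voiced consonant (*jiaed*, *futil*, *jukow*); -zig when the stem ends in a vowel (*ohoro*, *da*).
*oko* — final sound /o/ (a vowel) → -zig → *okozig*.
Since the final sound of *hengot* is /t/ (a voiceless consonant), it takes -nok, giving *hengotnok*.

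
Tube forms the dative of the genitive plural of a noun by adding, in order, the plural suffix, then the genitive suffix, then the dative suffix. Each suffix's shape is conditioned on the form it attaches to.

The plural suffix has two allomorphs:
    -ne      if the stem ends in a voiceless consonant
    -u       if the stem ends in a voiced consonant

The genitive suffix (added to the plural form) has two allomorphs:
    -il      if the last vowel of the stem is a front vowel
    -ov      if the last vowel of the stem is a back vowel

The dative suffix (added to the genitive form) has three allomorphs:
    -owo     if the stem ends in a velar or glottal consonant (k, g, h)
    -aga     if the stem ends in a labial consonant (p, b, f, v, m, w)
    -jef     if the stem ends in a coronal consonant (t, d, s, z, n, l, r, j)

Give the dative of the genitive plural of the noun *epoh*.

*epoh* — final consonant /h/ (voiceless) → -ne → *epohne*.
Since the last vowel of the plural form *epohne* is /e/ (a front vowel), it takes -il, giving *epohneil*.
Since the final consonant of the genitive form *epohneil* is /l/ (coronal), it takes -jef, giving *epohneiljef*.

epohneiljef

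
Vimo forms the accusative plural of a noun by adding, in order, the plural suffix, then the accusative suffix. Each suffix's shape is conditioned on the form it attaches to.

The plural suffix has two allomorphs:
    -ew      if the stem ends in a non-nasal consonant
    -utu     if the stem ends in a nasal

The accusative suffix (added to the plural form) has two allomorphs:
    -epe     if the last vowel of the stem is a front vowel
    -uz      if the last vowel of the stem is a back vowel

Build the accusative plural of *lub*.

lubewepe

Since the final consonant of *lub* is /b/ (non-nasal), it takes -ew, giving *lubew*.
The plural form *lubew*: last vowel = /e/, a front vowel → -epe → *lubewepe*.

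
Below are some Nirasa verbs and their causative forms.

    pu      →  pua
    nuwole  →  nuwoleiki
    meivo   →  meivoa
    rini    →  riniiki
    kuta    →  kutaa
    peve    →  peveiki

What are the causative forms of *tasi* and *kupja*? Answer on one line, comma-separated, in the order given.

The alternation tracks the last vowel of the stem — -iki when the last vowel of the stem is a front vowel (*nuwole*, *rini*, *peve*); -a when the last vowel of the stem is a back vowel (*pu*, *meivo*, *kuta*).
Since the last vowel of *tasi* is /i/ (a front vowel), it takes -iki, giving *tasiiki*.
*kupja*: last vowel = /a/, a back vowel → -a → *kupjaa*.

tasiiki, kupjaa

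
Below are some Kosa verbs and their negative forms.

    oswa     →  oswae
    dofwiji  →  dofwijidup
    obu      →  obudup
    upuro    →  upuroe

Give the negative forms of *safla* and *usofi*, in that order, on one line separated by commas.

saflae, usofidup

The alternation tracks the last vowel of the stem — -dup when the last vowel of the stem is a high vowel (*dofwiji*, *obu*); -e when the last vowel of the stem is a non-high vowel (*oswa*, *upuro*).
*safla*: last vowel = /a/, a non-high vowel → -e → *saflae*.
The last vowel of *usofi* is /i/, which is a high vowel, so the suffix is -dup, giving *usofidup*.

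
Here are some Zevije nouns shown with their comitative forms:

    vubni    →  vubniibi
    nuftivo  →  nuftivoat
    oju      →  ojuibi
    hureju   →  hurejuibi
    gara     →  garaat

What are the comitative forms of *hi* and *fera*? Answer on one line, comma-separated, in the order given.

The pattern is height harmony: -ibi when the last vowel of the stem is a high vowel (*vubni*, *oju*, *hureju*); -at when the last vowel of the stem is a non-high vowel (*nuftivo*, *gara*).
The last vowel of *hi* is /i/, which is a high vowel, so the suffix is -ibi, giving *hiibi*.
Since the last vowel of *fera* is /a/ (a non-high vowel), it takes -at, giving *feraat*.

hiibi, feraat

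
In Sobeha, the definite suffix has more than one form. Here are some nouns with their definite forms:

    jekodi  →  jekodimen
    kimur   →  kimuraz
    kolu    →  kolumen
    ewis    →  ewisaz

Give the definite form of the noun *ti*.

timen

Looking at the final sound of each stem: -az when the stem ends in a consonant (*kimur*, *ewis*); -men when the stem ends in a vowel (*jekodi*, *kolu*).
*ti* — final sound /i/ (a vowel) → -men → *timen*.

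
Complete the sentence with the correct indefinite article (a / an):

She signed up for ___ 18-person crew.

The indefinite article is chosen by the initial *sound* of the following word, not its spelling.
The number *18* is spoken "eighteen", beginning with /ˌeɪˈtiːn/ — a vowel sound.
So the article is *an*: She signed up for an 18-person crew.

an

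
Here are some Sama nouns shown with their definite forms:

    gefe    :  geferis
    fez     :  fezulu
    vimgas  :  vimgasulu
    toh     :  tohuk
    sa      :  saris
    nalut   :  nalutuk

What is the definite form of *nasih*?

The pattern is sibilance of the final sound: -ulu when the stem ends in a sibilant (*fez*, *vimgas*); -uk when the stem ends in a non-sibilant consonant (*toh*, *nalut*); -ris when the stem ends in a vowel (*gefe*, *sa*).
The final sound of *nasih* is /h/, which is a non-sibilant consonant, so the suffix is -uk, giving *nasihuk*.

nasihuk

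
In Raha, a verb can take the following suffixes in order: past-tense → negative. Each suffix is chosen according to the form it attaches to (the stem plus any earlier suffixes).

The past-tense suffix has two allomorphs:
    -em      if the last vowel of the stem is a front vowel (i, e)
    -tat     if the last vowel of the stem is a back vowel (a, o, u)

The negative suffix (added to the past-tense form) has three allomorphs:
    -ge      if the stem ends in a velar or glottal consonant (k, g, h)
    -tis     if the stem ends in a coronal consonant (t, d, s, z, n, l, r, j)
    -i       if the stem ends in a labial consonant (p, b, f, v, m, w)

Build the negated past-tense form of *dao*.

daotattis

*dao* — last vowel /o/ (a back vowel) → -tat → *daotat*.
The final consonant of the past-tense form *daotat* is /t/, which is coronal, so the negative suffix is -tis, giving *daotattis*.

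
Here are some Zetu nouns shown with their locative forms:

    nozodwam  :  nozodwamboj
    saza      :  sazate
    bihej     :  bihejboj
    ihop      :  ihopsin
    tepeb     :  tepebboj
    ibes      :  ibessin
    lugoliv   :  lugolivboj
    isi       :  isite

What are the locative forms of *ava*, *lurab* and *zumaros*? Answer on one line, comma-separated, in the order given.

avate, lurabboj, zumarossin

The alternation tracks the final sound of the stem — -sin when the stem ends in a voiceless consonant (*ihop*, *ibes*); -boj when the stem ends in a voiced consonant (*nozodwam*, *bihej*, *tepeb*, *lugoliv*); -te when the stem ends in a vowel (*saza*, *isi*).
Since the final sound of *ava* is /a/ (a vowel), it takes -te, giving *avate*.
*lurab*: final sound = /b/, a voiced consonant → -boj → *lurabboj*.
The final sound of *zumaros* is /s/, which is a voiceless consonant, so the suffix is -sin, giving *zumarossin*.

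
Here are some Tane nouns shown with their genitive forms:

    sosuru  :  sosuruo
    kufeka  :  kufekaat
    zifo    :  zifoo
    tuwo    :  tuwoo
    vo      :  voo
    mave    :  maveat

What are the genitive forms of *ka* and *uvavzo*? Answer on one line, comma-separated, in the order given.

The pattern is rounding harmony: -o when the last vowel of the stem is a rounded vowel (*sosuru*, *zifo*, *tuwo*, *vo*); -at when the last vowel of the stem is an unrounded vowel (*kufeka*, *mave*).
Since the last vowel of *ka* is /a/ (an unrounded vowel), it takes -at, giving *kaat*.
*uvavzo*: last vowel = /o/, a rounded vowel → -o → *uvavzoo*.

kaat, uvavzoo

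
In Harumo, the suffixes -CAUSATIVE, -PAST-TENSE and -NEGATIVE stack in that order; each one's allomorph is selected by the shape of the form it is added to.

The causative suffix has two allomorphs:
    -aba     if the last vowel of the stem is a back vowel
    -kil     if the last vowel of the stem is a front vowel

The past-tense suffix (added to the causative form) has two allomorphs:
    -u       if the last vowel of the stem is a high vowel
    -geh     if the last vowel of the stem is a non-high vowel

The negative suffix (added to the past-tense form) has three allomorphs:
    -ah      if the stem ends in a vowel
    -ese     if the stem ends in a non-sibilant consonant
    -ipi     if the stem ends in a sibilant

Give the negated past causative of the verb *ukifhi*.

*ukifhi*: last vowel = /i/, a front vowel → -kil → *ukifhikil*.
Since the last vowel of the causative form *ukifhikil* is /i/ (a high vowel), it takes -u, giving *ukifhikilu*.
The past-tense form *ukifhikilu* — final sound /u/ (a vowel) → -ah → *ukifhikiluah*.

ukifhikiluah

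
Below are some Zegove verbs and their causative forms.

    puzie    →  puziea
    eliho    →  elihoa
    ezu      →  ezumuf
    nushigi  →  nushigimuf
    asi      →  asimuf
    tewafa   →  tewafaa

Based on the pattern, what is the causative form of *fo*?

foa

The alternation tracks the last vowel of the stem — -muf when the last vowel of the stem is a high vowel (*ezu*, *nushigi*, *asi*); -a when the last vowel of the stem is a non-high vowel (*puzie*, *eliho*, *tewafa*).
*fo* — last vowel /o/ (a non-high vowel) → -a → *foa*.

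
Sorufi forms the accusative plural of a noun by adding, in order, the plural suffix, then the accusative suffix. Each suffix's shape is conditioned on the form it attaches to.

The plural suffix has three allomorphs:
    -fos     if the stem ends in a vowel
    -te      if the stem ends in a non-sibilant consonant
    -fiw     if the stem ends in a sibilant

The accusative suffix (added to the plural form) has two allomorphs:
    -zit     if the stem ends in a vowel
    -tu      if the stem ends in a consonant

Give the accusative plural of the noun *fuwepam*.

fuwepamtezit

Since the final sound of *fuwepam* is /m/ (a non-sibilant consonant), it takes -te, giving *fuwepamte*.
The plural form *fuwepamte* — final sound /e/ (a vowel) → -zit → *fuwepamtezit*.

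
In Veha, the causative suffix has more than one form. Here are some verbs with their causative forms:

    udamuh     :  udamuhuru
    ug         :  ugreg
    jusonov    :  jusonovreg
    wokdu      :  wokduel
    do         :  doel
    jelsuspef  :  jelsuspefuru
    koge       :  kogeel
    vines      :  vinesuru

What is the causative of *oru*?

The alternation tracks the final sound of the stem — -uru when the stem ends in a voiceless consonant (*udamuh*, *jelsuspef*, *vines*); -reg when the stem ends in a voiced consonant (*ug*, *jusonov*); -el when the stem ends in a vowel (*wokdu*, *do*, *koge*).
The final sound of *oru* is /u/, which is a vowel, so the suffix is -el, giving *oruel*.

oruel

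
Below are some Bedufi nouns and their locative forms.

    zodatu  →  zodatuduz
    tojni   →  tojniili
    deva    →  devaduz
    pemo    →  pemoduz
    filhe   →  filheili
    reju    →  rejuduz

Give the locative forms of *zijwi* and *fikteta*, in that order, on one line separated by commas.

zijwiili, fiktetaduz

The pattern is front/back vowel harmony: -ili when the last vowel of the stem is a front vowel (*tojni*, *filhe*); -duz when the last vowel of the stem is a back vowel (*zodatu*, *deva*, *pemo*, *reju*).
*zijwi*: last vowel = /i/, a front vowel → -ili → *zijwiili*.
The last vowel of *fikteta* is /a/, which is a back vowel, so the suffix is -duz, giving *fiktetaduz*.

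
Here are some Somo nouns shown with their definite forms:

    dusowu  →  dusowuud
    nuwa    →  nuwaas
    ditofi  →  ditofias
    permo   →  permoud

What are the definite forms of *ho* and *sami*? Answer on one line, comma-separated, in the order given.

houd, samias

The suffix is conditioned by the last vowel: -ud when the last vowel of the stem is a rounded vowel (*dusowu*, *permo*); -as when the last vowel of the stem is an unrounded vowel (*nuwa*, *ditofi*).
*ho*: last vowel = /o/, a rounded vowel → -ud → *houd*.
The last vowel of *sami* is /i/, which is an unrounded vowel, so the suffix is -as, giving *samias*.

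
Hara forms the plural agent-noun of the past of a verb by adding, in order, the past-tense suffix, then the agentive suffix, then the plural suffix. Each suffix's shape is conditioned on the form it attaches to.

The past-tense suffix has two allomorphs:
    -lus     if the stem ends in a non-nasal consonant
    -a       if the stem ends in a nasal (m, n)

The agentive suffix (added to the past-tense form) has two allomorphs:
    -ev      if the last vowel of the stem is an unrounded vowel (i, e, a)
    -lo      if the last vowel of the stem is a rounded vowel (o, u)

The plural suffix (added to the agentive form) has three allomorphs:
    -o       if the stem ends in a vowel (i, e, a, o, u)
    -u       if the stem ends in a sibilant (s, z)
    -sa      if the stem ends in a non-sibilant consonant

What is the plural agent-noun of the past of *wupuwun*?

The final consonant of *wupuwun* is /n/, which is a nasal, so the past-tense suffix is -a, giving *wupuwuna*.
Since the last vowel of the past-tense form *wupuwuna* is /a/ (an unrounded vowel), it takes -ev, giving *wupuwunaev*.
The agentive form *wupuwunaev*: final sound = /v/, a non-sibilant consonant → -sa → *wupuwunaevsa*.

wupuwunaevsa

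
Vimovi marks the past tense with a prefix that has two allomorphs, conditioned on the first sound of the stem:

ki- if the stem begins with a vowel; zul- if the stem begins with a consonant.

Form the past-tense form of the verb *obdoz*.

*obdoz*: first sound = /o/, a vowel → ki- → *kiobdoz*.

kiobdoz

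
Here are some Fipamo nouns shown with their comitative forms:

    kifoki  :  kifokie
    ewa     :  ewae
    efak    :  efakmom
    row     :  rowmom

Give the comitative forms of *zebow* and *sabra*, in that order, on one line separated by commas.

zebowmom, sabrae

Looking at the final sound of each stem: -mom when the stem ends in a consonant (*efak*, *row*); -e when the stem ends in a vowel (*kifoki*, *ewa*).
*zebow* — final sound /w/ (a consonant) → -mom → *zebowmom*.
Since the final sound of *sabra* is /a/ (a vowel), it takes -e, giving *sabrae*.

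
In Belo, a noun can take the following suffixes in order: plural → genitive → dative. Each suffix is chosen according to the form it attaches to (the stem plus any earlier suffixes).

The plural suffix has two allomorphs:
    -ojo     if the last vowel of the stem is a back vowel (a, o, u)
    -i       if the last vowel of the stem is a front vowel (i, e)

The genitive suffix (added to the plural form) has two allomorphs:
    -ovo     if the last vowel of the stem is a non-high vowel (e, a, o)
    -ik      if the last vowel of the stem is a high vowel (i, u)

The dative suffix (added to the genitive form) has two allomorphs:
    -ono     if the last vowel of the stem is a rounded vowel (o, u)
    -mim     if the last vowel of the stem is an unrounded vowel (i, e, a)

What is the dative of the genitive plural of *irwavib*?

irwavibiikmim

The last vowel of *irwavib* is /i/, which is a front vowel, so the plural suffix is -i, giving *irwavibi*.
The plural form *irwavibi*: last vowel = /i/, a high vowel → -ik → *irwavibiik*.
Since the last vowel of the genitive form *irwavibiik* is /i/ (an unrounded vowel), it takes -mim, giving *irwavibiikmim*.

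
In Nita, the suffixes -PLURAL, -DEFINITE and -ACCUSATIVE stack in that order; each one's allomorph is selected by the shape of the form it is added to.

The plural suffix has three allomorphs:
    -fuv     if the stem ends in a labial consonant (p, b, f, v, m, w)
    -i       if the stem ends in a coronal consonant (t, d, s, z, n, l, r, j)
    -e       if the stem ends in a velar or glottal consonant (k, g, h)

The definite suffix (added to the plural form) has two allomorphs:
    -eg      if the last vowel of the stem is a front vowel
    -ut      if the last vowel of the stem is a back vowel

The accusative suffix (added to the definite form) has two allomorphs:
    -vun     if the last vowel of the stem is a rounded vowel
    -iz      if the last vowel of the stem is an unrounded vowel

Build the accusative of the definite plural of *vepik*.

vepikeegiz

*vepik*: final consonant = /k/, velar/glottal → -e → *vepike*.
The plural form *vepike*: last vowel = /e/, a front vowel → -eg → *vepikeeg*.
The definite form *vepikeeg* — last vowel /e/ (an unrounded vowel) → -iz → *vepikeegiz*.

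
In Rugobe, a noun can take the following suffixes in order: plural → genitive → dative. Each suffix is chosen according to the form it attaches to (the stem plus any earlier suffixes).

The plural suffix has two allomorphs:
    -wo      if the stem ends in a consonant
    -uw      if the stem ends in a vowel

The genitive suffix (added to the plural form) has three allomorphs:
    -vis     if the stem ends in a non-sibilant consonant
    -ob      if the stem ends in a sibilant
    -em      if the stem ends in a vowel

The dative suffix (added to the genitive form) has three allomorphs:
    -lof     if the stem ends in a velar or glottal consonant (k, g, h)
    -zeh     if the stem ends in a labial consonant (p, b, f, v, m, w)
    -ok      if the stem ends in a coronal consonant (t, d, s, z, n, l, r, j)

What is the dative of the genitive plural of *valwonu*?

valwonuuwvisok

Since the final sound of *valwonu* is /u/ (a vowel), it takes -uw, giving *valwonuuw*.
The plural form *valwonuuw* — final sound /w/ (a non-sibilant consonant) → -vis → *valwonuuwvis*.
The genitive form *valwonuuwvis* — final consonant /s/ (coronal) → -ok → *valwonuuwvisok*.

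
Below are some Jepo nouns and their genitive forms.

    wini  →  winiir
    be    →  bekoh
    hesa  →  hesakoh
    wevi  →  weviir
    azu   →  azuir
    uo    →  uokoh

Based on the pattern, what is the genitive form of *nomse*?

nomsekoh

Looking at the last vowel of each stem: -ir when the last vowel of the stem is a high vowel (*wini*, *wevi*, *azu*); -koh when the last vowel of the stem is a non-high vowel (*be*, *hesa*, *uo*).
Since the last vowel of *nomse* is /e/ (a non-high vowel), it takes -koh, giving *nomsekoh*.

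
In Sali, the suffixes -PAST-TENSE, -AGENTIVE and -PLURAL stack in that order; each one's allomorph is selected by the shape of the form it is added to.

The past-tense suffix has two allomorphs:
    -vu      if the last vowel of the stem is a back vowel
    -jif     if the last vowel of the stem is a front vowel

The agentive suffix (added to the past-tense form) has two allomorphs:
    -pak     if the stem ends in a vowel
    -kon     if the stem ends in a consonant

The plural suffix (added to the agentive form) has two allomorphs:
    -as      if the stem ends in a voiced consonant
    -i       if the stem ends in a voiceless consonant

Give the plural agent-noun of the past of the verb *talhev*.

*talhev* — last vowel /e/ (a front vowel) → -jif → *talhevjif*.
The past-tense form *talhevjif*: final sound = /f/, a consonant → -kon → *talhevjifkon*.
The agentive form *talhevjifkon*: final consonant = /n/, voiced → -as → *talhevjifkonas*.

talhevjifkonas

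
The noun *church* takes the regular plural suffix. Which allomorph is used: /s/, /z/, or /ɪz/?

/ɪz/

The stem *church* ends in a sibilant (/s, z, ʃ, ʒ, tʃ, dʒ/).
The plural suffix surfaces as /ɪz/ after sibilants, /s/ after other voiceless consonants, and /z/ after other voiced sounds.
So the plural -s on *church* is pronounced /ɪz/.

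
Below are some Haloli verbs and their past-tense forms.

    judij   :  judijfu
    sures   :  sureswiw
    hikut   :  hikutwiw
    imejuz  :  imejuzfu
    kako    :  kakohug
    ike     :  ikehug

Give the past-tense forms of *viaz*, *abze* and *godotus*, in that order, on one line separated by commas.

The alternation tracks the final sound of the stem — -wiw when the stem ends in a voiceless consonant (*sures*, *hikut*); -fu when the stem ends in a voiced consonant (*judij*, *imejuz*); -hug when the stem ends in a vowel (*kako*, *ike*).
*viaz* — final sound /z/ (a voiced consonant) → -fu → *viazfu*.
Since the final sound of *abze* is /e/ (a vowel), it takes -hug, giving *abzehug*.
The final sound of *godotus* is /s/, which is a voiceless consonant, so the suffix is -wiw, giving *godotuswiw*.

viazfu, abzehug, godotuswiw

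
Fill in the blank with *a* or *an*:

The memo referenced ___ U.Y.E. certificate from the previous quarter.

a

The indefinite article is chosen by the initial *sound* of the following word, not its spelling.
The initialism *U.Y.E.* is read letter by letter; the first letter, U, is pronounced /juː/, which begins with a consonant sound.
So the article is *a*: The memo referenced a U.Y.E. certificate from the previous quarter.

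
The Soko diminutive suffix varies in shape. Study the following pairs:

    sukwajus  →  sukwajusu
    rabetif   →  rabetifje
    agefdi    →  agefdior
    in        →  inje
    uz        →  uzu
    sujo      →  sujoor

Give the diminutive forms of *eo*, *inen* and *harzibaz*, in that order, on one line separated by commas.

The alternation tracks the final sound of the stem — -u when the stem ends in a sibilant (*sukwajus*, *uz*); -je when the stem ends in a non-sibilant consonant (*rabetif*, *in*); -or when the stem ends in a vowel (*agefdi*, *sujo*).
The final sound of *eo* is /o/, which is a vowel, so the suffix is -or, giving *eoor*.
The final sound of *inen* is /n/, which is a non-sibilant consonant, so the suffix is -je, giving *inenje*.
Since the final sound of *harzibaz* is /z/ (a sibilant), it takes -u, giving *harzibazu*.

eoor, inenje, harzibazu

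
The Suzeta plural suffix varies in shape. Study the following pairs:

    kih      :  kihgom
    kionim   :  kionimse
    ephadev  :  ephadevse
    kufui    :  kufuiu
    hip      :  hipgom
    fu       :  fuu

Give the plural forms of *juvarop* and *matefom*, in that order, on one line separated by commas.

The alternation tracks the final sound of the stem — -gom when the stem ends in a voiceless consonant (*kih*, *hip*); -se when the stem ends in a voiced consonant (*kionim*, *ephadev*); -u when the stem ends in a vowel (*kufui*, *fu*).
*juvarop*: final sound = /p/, a voiceless consonant → -gom → *juvaropgom*.
Since the final sound of *matefom* is /m/ (a voiced consonant), it takes -se, giving *matefomse*.

juvaropgom, matefomse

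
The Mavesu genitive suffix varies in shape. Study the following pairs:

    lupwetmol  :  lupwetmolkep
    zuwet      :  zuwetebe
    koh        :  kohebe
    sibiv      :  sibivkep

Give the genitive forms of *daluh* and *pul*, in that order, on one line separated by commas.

daluhebe, pulkep

Looking at the final consonant of each stem: -ebe when the stem ends in a voiceless consonant (*zuwet*, *koh*); -kep when the stem ends in a voiced consonant (*lupwetmol*, *sibiv*).
*daluh*: final consonant = /h/, voiceless → -ebe → *daluhebe*.
*pul*: final consonant = /l/, voiced → -kep → *pulkep*.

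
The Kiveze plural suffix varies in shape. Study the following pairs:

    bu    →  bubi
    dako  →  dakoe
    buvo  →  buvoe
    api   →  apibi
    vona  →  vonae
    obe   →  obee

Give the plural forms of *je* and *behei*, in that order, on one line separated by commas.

jee, beheibi

The suffix is conditioned by the last vowel: -bi when the last vowel of the stem is a high vowel (*bu*, *api*); -e when the last vowel of the stem is a non-high vowel (*dako*, *buvo*, *vona*, *obe*).
*je*: last vowel = /e/, a non-high vowel → -e → *jee*.
The last vowel of *behei* is /i/, which is a high vowel, so the suffix is -bi, giving *beheibi*.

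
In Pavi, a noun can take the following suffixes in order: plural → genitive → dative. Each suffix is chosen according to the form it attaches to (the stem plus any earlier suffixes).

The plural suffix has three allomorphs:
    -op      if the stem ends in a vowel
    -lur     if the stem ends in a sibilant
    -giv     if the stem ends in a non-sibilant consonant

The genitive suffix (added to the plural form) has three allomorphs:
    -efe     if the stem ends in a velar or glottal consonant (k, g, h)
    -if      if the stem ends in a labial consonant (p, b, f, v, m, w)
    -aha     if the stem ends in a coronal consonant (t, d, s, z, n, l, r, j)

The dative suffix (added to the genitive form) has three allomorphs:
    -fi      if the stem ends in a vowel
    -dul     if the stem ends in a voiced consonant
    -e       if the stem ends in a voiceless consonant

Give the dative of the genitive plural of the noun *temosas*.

The final sound of *temosas* is /s/, which is a sibilant, so the plural suffix is -lur, giving *temosaslur*.
The final consonant of the plural form *temosaslur* is /r/, which is coronal, so the genitive suffix is -aha, giving *temosasluraha*.
The genitive form *temosasluraha* — final sound /a/ (a vowel) → -fi → *temosaslurahafi*.

temosaslurahafi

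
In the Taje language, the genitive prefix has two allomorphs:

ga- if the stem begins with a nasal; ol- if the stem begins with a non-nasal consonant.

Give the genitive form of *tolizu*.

oltolizu

*tolizu* — first consonant /t/ (non-nasal) → ol- → *oltolizu*.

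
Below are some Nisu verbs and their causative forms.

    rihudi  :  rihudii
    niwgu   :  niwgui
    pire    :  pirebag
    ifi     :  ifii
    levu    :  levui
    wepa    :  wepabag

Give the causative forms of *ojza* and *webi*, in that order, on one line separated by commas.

The pattern is height harmony: -i when the last vowel of the stem is a high vowel (*rihudi*, *niwgu*, *ifi*, *levu*); -bag when the last vowel of the stem is a non-high vowel (*pire*, *wepa*).
The last vowel of *ojza* is /a/, which is a non-high vowel, so the suffix is -bag, giving *ojzabag*.
*webi* — last vowel /i/ (a high vowel) → -i → *webii*.

ojzabag, webii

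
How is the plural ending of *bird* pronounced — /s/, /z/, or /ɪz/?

/z/

The stem *bird* ends in a voiced non-sibilant sound.
The plural suffix surfaces as /ɪz/ after sibilants, /s/ after other voiceless consonants, and /z/ after other voiced sounds.
So the plural -s on *bird* is pronounced /z/.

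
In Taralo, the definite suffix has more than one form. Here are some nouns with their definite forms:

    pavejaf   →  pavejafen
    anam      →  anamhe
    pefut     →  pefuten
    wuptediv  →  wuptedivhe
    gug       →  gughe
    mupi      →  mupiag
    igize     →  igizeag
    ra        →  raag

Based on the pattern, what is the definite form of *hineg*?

hineghe

The alternation tracks the final sound of the stem — -en when the stem ends in a voiceless consonant (*pavejaf*, *pefut*); -he when the stem ends in a voiced consonant (*anam*, *wuptediv*, *gug*); -ag when the stem ends in a vowel (*mupi*, *igize*, *ra*).
The final sound of *hineg* is /g/, which is a voiced consonant, so the suffix is -he, giving *hineghe*.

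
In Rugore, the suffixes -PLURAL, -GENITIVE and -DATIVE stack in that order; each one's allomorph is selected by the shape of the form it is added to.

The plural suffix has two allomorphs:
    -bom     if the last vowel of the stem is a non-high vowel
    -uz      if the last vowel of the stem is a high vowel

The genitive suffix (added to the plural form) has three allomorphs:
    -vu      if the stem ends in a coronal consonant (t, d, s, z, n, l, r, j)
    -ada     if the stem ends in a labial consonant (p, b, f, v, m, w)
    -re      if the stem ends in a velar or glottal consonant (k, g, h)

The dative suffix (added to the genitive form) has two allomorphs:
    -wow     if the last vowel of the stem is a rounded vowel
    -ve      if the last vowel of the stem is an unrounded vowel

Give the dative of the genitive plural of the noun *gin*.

ginuzvuwow

*gin* — last vowel /i/ (a high vowel) → -uz → *ginuz*.
The plural form *ginuz*: final consonant = /z/, coronal → -vu → *ginuzvu*.
The genitive form *ginuzvu* — last vowel /u/ (a rounded vowel) → -wow → *ginuzvuwow*.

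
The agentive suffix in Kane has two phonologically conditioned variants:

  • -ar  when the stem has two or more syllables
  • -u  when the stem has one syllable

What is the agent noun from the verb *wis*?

*wis* has one syllable, so the suffix is -u, giving *wisu*.

wisu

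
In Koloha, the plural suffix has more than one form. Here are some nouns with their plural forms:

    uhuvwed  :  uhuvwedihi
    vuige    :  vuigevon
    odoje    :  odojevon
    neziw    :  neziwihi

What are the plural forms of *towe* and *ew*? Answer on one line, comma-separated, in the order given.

towevon, ewihi

Looking at the final sound of each stem: -ihi when the stem ends in a consonant (*uhuvwed*, *neziw*); -von when the stem ends in a vowel (*vuige*, *odoje*).
*towe*: final sound = /e/, a vowel → -von → *towevon*.
*ew* — final sound /w/ (a consonant) → -ihi → *ewihi*.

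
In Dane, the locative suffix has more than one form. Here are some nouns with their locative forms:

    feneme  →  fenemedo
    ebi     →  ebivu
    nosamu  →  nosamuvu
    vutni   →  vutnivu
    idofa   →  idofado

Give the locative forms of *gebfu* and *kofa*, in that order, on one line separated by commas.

gebfuvu, kofado

Looking at the last vowel of each stem: -vu when the last vowel of the stem is a high vowel (*ebi*, *nosamu*, *vutni*); -do when the last vowel of the stem is a non-high vowel (*feneme*, *idofa*).
The last vowel of *gebfu* is /u/, which is a high vowel, so the suffix is -vu, giving *gebfuvu*.
Since the last vowel of *kofa* is /a/ (a non-high vowel), it takes -do, giving *kofado*.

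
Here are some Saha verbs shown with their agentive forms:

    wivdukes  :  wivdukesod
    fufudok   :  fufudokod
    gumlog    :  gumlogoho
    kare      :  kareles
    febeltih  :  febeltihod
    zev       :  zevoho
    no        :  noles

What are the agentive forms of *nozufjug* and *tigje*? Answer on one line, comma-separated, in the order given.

nozufjugoho, tigjeles

The pattern is voicing of the final sound: -od when the stem ends in a voiceless consonant (*wivdukes*, *fufudok*, *febeltih*); -oho when the stem ends in a voiced consonant (*gumlog*, *zev*); -les when the stem ends in a vowel (*kare*, *no*).
*nozufjug* — final sound /g/ (a voiced consonant) → -oho → *nozufjugoho*.
*tigje*: final sound = /e/, a vowel → -les → *tigjeles*.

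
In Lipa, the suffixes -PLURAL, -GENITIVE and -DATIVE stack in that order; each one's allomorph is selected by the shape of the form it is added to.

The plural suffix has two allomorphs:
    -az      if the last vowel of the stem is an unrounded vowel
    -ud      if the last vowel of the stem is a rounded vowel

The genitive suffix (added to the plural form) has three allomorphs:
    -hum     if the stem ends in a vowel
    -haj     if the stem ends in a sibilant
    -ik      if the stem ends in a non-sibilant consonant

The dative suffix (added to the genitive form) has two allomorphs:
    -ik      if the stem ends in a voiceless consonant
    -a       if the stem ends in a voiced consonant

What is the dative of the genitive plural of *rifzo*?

The last vowel of *rifzo* is /o/, which is a rounded vowel, so the plural suffix is -ud, giving *rifzoud*.
The final sound of the plural form *rifzoud* is /d/, which is a non-sibilant consonant, so the genitive suffix is -ik, giving *rifzoudik*.
Since the final consonant of the genitive form *rifzoudik* is /k/ (voiceless), it takes -ik, giving *rifzoudikik*.

rifzoudikik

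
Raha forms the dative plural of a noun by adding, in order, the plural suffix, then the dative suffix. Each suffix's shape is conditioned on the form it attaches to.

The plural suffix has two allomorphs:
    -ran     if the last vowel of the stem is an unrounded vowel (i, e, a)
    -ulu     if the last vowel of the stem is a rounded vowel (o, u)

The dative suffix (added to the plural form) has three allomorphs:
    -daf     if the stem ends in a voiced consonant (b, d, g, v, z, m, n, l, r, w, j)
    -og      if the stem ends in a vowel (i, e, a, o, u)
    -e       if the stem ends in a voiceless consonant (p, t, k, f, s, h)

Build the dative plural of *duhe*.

duherandaf

Since the last vowel of *duhe* is /e/ (an unrounded vowel), it takes -ran, giving *duheran*.
Since the final sound of the plural form *duheran* is /n/ (a voiced consonant), it takes -daf, giving *duherandaf*.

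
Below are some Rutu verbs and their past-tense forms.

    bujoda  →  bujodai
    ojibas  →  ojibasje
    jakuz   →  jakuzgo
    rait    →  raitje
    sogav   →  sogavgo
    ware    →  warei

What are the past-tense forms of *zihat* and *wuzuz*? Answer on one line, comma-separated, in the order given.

The suffix is conditioned by the final sound: -je when the stem ends in a voiceless consonant (*ojibas*, *rait*); -go when the stem ends in a voiced consonant (*jakuz*, *sogav*); -i when the stem ends in a vowel (*bujoda*, *ware*).
*zihat* — final sound /t/ (a voiceless consonant) → -je → *zihatje*.
*wuzuz*: final sound = /z/, a voiced consonant → -go → *wuzuzgo*.

zihatje, wuzuzgo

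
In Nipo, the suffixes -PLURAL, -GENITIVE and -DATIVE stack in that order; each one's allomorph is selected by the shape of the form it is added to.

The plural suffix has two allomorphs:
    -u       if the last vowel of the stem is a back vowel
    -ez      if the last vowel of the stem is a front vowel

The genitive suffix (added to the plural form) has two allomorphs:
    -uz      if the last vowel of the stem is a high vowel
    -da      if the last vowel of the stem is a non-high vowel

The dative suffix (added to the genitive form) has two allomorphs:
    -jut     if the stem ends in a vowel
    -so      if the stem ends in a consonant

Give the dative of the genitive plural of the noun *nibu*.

nibuuuzso

*nibu*: last vowel = /u/, a back vowel → -u → *nibuu*.
The plural form *nibuu*: last vowel = /u/, a high vowel → -uz → *nibuuuz*.
The genitive form *nibuuuz*: final sound = /z/, a consonant → -so → *nibuuuzso*.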